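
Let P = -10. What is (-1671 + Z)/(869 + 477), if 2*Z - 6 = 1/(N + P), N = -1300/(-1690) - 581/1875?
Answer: -775821183/626032676 ≈ -1.2393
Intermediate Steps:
N = 11197/24375 (N = -1300*(-1/1690) - 581*1/1875 = 10/13 - 581/1875 = 11197/24375 ≈ 0.45936)
Z = 1370943/465106 (Z = 3 + 1/(2*(11197/24375 - 10)) = 3 + 1/(2*(-232553/24375)) = 3 + (½)*(-24375/232553) = 3 - 24375/465106 = 1370943/465106 ≈ 2.9476)
(-1671 + Z)/(869 + 477) = (-1671 + 1370943/465106)/(869 + 477) = -775821183/465106/1346 = -775821183/465106*1/1346 = -775821183/626032676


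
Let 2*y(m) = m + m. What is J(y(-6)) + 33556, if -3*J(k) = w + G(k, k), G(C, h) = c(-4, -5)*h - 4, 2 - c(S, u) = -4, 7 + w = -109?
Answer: 33608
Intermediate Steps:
w = -116 (w = -7 - 109 = -116)
y(m) = m (y(m) = (m + m)/2 = (2*m)/2 = m)
c(S, u) = 6 (c(S, u) = 2 - 1*(-4) = 2 + 4 = 6)
G(C, h) = -4 + 6*h (G(C, h) = 6*h - 4 = -4 + 6*h)
J(k) = 40 - 2*k (J(k) = -(-116 + (-4 + 6*k))/3 = -(-120 + 6*k)/3 = 40 - 2*k)
J(y(-6)) + 33556 = (40 - 2*(-6)) + 33556 = (40 + 12) + 33556 = 52 + 33556 = 33608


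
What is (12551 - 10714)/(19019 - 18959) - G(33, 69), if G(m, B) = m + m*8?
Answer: -15983/60 ≈ -266.38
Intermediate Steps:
G(m, B) = 9*m (G(m, B) = m + 8*m = 9*m)
(12551 - 10714)/(19019 - 18959) - G(33, 69) = (12551 - 10714)/(19019 - 18959) - 9*33 = 1837/60 - 1*297 = 1837*(1/60) - 297 = 1837/60 - 297 = -15983/60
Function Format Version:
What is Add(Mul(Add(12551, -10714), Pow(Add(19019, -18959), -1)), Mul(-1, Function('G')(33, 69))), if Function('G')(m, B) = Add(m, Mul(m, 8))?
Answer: Rational(-15983, 60) ≈ -266.38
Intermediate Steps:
Function('G')(m, B) = Mul(9, m) (Function('G')(m, B) = Add(m, Mul(8, m)) = Mul(9, m))
Add(Mul(Add(12551, -10714), Pow(Add(19019, -18959), -1)), Mul(-1, Function('G')(33, 69))) = Add(Mul(Add(12551, -10714), Pow(Add(19019, -18959), -1)), Mul(-1, Mul(9, 33))) = Add(Mul(1837, Pow(60, -1)), Mul(-1, 297)) = Add(Mul(1837, Rational(1, 60)), -297) = Add(Rational(1837, 60), -297) = Rational(-15983, 60)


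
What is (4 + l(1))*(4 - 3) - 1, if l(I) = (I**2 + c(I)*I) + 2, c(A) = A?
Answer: 7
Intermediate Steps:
l(I) = 2 + 2*I**2 (l(I) = (I**2 + I*I) + 2 = (I**2 + I**2) + 2 = 2*I**2 + 2 = 2 + 2*I**2)
(4 + l(1))*(4 - 3) - 1 = (4 + (2 + 2*1**2))*(4 - 3) - 1 = (4 + (2 + 2*1))*1 - 1 = (4 + (2 + 2))*1 - 1 = (4 + 4)*1 - 1 = 8*1 - 1 = 8 - 1 = 7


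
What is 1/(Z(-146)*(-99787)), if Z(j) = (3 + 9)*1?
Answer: -1/1197444 ≈ -8.3511e-7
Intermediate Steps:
Z(j) = 12 (Z(j) = 12*1 = 12)
1/(Z(-146)*(-99787)) = 1/(12*(-99787)) = (1/12)*(-1/99787) = -1/1197444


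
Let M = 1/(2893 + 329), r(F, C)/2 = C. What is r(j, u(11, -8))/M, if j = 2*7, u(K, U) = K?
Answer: 70884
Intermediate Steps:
j = 14
r(F, C) = 2*C
M = 1/3222 ≈ 0.00031037
r(j, u(11, -8))/M = (2*11)/(1/3222) = 22*3222 = 70884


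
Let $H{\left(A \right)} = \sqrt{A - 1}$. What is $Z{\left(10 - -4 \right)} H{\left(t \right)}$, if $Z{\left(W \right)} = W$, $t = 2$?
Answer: $14$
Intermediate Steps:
$H{\left(A \right)} = \sqrt{-1 + A}$
$Z{\left(10 - -4 \right)} H{\left(t \right)} = \left(10 - -4\right) \sqrt{-1 + 2} = \left(10 + 4\right) \sqrt{1} = 14 \cdot 1 = 14$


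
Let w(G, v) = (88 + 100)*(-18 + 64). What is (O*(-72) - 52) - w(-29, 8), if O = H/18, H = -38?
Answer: -8548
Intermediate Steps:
w(G, v) = 8648 (w(G, v) = 188*46 = 8648)
O = -19/9 (O = -38/18 = -38*1/18 = -19/9 ≈ -2.1111)
(O*(-72) - 52) - w(-29, 8) = (-19/9*(-72) - 52) - 1*8648 = (152 - 52) - 8648 = 100 - 8648 = -8548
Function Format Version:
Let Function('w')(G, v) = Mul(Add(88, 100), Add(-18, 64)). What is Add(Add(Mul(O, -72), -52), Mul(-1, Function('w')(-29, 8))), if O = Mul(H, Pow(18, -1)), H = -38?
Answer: -8548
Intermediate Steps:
Function('w')(G, v) = 8648 (Function('w')(G, v) = Mul(188, 46) = 8648)
O = Rational(-19, 9) (O = Mul(-38, Pow(18, -1)) = Mul(-38, Rational(1, 18)) = Rational(-19, 9) ≈ -2.1111)
Add(Add(Mul(O, -72), -52), Mul(-1, Function('w')(-29, 8))) = Add(Add(Mul(Rational(-19, 9), -72), -52), Mul(-1, 8648)) = Add(Add(152, -52), -8648) = Add(100, -8648) = -8548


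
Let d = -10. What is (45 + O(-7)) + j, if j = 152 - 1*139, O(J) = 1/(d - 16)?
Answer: 1507/26 ≈ 57.962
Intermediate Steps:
O(J) = -1/26 (O(J) = 1/(-10 - 16) = 1/(-26) = -1/26)
j = 13 (j = 152 - 139 = 13)
(45 + O(-7)) + j = (45 - 1/26) + 13 = 1169/26 + 13 = 1507/26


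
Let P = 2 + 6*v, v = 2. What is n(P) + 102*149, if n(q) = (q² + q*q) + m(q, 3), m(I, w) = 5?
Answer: 15595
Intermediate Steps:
P = 14 (P = 2 + 6*2 = 2 + 12 = 14)
n(q) = 5 + 2*q² (n(q) = (q² + q*q) + 5 = (q² + q²) + 5 = 2*q² + 5 = 5 + 2*q²)
n(P) + 102*149 = (5 + 2*14²) + 102*149 = (5 + 2*196) + 15198 = (5 + 392) + 15198 = 397 + 15198 = 15595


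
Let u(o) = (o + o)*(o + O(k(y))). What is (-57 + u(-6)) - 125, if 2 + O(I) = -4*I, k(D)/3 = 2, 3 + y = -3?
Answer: 202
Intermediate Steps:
y = -6 (y = -3 - 3 = -6)
k(D) = 6 (k(D) = 3*2 = 6)
O(I) = -2 - 4*I
u(o) = 2*o*(-26 + o) (u(o) = (o + o)*(o + (-2 - 4*6)) = (2*o)*(o + (-2 - 24)) = (2*o)*(o - 26) = (2*o)*(-26 + o) = 2*o*(-26 + o))
(-57 + u(-6)) - 125 = (-57 + 2*(-6)*(-26 - 6)) - 125 = (-57 + 2*(-6)*(-32)) - 125 = (-57 + 384) - 125 = 327 - 125 = 202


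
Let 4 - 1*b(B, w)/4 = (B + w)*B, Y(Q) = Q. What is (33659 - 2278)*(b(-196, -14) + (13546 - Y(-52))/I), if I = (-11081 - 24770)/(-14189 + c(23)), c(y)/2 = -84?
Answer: -179082220630978/35851 ≈ -4.9952e+9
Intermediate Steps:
c(y) = -168 (c(y) = 2*(-84) = -168)
b(B, w) = 16 - 4*B*(B + w) (b(B, w) = 16 - 4*(B + w)*B = 16 - 4*B*(B + w))
I = 35851/14357 (I = (-11081 - 24770)/(-14189 - 168) = -35851/(-14357) = -35851*(-1/14357) = 35851/14357 ≈ 2.4971)
(33659 - 2278)*(b(-196, -14) + (13546 - Y(-52))/I) = (33659 - 2278)*((16 - 4*(-196)² - 4*(-196)*(-14)) + (13546 - 1*(-52))/(35851/14357)) = 31381*((16 - 4*38416 - 10976) + (13546 + 52)*(14357/35851)) = 31381*((16 - 153664 - 10976) + 13598*(14357/35851)) = 31381*(-164624 + 195226486/35851) = 31381*(-5706708538/35851) = -179082220630978/35851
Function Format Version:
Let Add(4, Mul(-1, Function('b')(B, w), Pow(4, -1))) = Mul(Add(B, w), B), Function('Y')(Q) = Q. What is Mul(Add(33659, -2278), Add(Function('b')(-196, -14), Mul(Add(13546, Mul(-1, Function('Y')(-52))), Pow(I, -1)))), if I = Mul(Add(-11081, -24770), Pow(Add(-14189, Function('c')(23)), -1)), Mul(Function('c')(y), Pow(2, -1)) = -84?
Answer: Rational(-179082220630978, 35851) ≈ -4.9952e+9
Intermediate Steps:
Function('c')(y) = -168 (Function('c')(y) = Mul(2, -84) = -168)
Function('b')(B, w) = Add(16, Mul(-4, B, Add(B, w))) (Function('b')(B, w) = Add(16, Mul(-4, Mul(Add(B, w), B))) = Add(16, Mul(-4, Mul(B, Add(B, w)))) = Add(16, Mul(-4, B, Add(B, w))))
I = Rational(35851, 14357) (I = Mul(Add(-11081, -24770), Pow(Add(-14189, -168), -1)) = Mul(-35851, Pow(-14357, -1)) = Mul(-35851, Rational(-1, 14357)) = Rational(35851, 14357) ≈ 2.4971)
Mul(Add(33659, -2278), Add(Function('b')(-196, -14), Mul(Add(13546, Mul(-1, Function('Y')(-52))), Pow(I, -1)))) = Mul(Add(33659, -2278), Add(Add(16, Mul(-4, Pow(-196, 2)), Mul(-4, -196, -14)), Mul(Add(13546, Mul(-1, -52)), Pow(Rational(35851, 14357), -1)))) = Mul(31381, Add(Add(16, Mul(-4, 38416), -10976), Mul(Add(13546, 52), Rational(14357, 35851)))) = Mul(31381, Add(Add(16, -153664, -10976), Mul(13598, Rational(14357, 35851)))) = Mul(31381, Add(-164624, Rational(195226486, 35851))) = Mul(31381, Rational(-5706708538, 35851)) = Rational(-179082220630978, 35851)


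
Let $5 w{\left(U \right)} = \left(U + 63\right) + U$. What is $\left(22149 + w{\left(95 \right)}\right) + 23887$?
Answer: $\frac{230433}{5} \approx 46087.0$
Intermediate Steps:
$w{\left(U \right)} = \frac{63}{5} + \frac{2 U}{5}$ ($w{\left(U \right)} = \frac{\left(U + 63\right) + U}{5} = \frac{\left(63 + U\right) + U}{5} = \frac{63 + 2 U}{5} = \frac{63}{5} + \frac{2 U}{5}$)
$\left(22149 + w{\left(95 \right)}\right) + 23887 = \left(22149 + \left(\frac{63}{5} + \frac{2}{5} \cdot 95\right)\right) + 23887 = \left(22149 + \left(\frac{63}{5} + 38\right)\right) + 23887 = \left(22149 + \frac{253}{5}\right) + 23887 = \frac{110998}{5} + 23887 = \frac{230433}{5}$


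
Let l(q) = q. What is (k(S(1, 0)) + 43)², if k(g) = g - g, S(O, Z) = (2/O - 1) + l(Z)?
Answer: 1849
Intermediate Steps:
S(O, Z) = -1 + Z + 2/O (S(O, Z) = (2/O - 1) + Z = (-1 + 2/O) + Z = -1 + Z + 2/O)
k(g) = 0
(k(S(1, 0)) + 43)² = (0 + 43)² = 43² = 1849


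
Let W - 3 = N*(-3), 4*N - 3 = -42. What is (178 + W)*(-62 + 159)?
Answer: 81577/4 ≈ 20394.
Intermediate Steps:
N = -39/4 (N = ¾ + (¼)*(-42) = ¾ - 21/2 = -39/4 ≈ -9.7500)
W = 129/4 (W = 3 - 39/4*(-3) = 3 + 117/4 = 129/4 ≈ 32.250)
(178 + W)*(-62 + 159) = (178 + 129/4)*(-62 + 159) = (841/4)*97 = 81577/4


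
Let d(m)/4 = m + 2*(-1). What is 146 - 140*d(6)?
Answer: -2094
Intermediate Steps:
d(m) = -8 + 4*m (d(m) = 4*(m + 2*(-1)) = 4*(m - 2) = 4*(-2 + m) = -8 + 4*m)
146 - 140*d(6) = 146 - 140*(-8 + 4*6) = 146 - 140*(-8 + 24) = 146 - 140*16 = 146 - 2240 = -2094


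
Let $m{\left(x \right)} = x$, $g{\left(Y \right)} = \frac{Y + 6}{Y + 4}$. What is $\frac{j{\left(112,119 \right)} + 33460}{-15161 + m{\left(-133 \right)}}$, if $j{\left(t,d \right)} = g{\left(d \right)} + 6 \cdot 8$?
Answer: $- \frac{4121609}{1881162} \approx -2.191$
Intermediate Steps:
$g{\left(Y \right)} = \frac{6 + Y}{4 + Y}$
$j{\left(t,d \right)} = 48 + \frac{6 + d}{4 + d}$ ($j{\left(t,d \right)} = \frac{6 + d}{4 + d} + 6 \cdot 8 = \frac{6 + d}{4 + d} + 48 = 48 + \frac{6 + d}{4 + d}$)
$\frac{j{\left(112,119 \right)} + 33460}{-15161 + m{\left(-133 \right)}} = \frac{\frac{198 + 49 \cdot 119}{4 + 119} + 33460}{-15161 - 133} = \frac{\frac{198 + 5831}{123} + 33460}{-15294} = \left(\frac{1}{123} \cdot 6029 + 33460\right) \left(- \frac{1}{15294}\right) = \left(\frac{6029}{123} + 33460\right) \left(- \frac{1}{15294}\right) = \frac{4121609}{123} \left(- \frac{1}{15294}\right) = - \frac{4121609}{1881162}$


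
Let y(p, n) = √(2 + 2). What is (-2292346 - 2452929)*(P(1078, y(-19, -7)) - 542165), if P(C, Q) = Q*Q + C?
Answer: 2567587632825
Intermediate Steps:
y(p, n) = 2 (y(p, n) = √4 = 2)
P(C, Q) = C + Q² (P(C, Q) = Q² + C = C + Q²)
(-2292346 - 2452929)*(P(1078, y(-19, -7)) - 542165) = (-2292346 - 2452929)*((1078 + 2²) - 542165) = -4745275*((1078 + 4) - 542165) = -4745275*(1082 - 542165) = -4745275*(-541083) = 2567587632825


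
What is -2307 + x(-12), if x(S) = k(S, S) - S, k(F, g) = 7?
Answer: -2288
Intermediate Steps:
x(S) = 7 - S
-2307 + x(-12) = -2307 + (7 - 1*(-12)) = -2307 + (7 + 12) = -2307 + 19 = -2288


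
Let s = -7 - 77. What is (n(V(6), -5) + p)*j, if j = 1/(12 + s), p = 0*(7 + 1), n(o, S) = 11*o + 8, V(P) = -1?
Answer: 1/24 ≈ 0.041667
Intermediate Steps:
s = -84
n(o, S) = 8 + 11*o
p = 0 (p = 0*8 = 0)
j = -1/72 (j = 1/(12 - 84) = 1/(-72) = -1/72 ≈ -0.013889)
(n(V(6), -5) + p)*j = ((8 + 11*(-1)) + 0)*(-1/72) = ((8 - 11) + 0)*(-1/72) = (-3 + 0)*(-1/72) = -3*(-1/72) = 1/24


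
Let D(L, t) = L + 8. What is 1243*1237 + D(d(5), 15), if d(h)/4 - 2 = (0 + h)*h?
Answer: 1537707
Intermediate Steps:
d(h) = 8 + 4*h² (d(h) = 8 + 4*((0 + h)*h) = 8 + 4*(h*h) = 8 + 4*h²)
D(L, t) = 8 + L
1243*1237 + D(d(5), 15) = 1243*1237 + (8 + (8 + 4*5²)) = 1537591 + (8 + (8 + 4*25)) = 1537591 + (8 + (8 + 100)) = 1537591 + (8 + 108) = 1537591 + 116 = 1537707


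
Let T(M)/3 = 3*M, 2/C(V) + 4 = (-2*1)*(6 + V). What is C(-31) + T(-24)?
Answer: -4967/23 ≈ -215.96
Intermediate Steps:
C(V) = 2/(-16 - 2*V) (C(V) = 2/(-4 + (-2*1)*(6 + V)) = 2/(-4 - 2*(6 + V)) = 2/(-4 + (-12 - 2*V)) = 2/(-16 - 2*V))
T(M) = 9*M (T(M) = 3*(3*M) = 9*M)
C(-31) + T(-24) = -1/(8 - 31) + 9*(-24) = -1/(-23) - 216 = -1*(-1/23) - 216 = 1/23 - 216 = -4967/23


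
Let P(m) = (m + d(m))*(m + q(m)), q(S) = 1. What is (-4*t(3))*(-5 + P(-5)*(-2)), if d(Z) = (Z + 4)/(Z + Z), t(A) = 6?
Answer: 5304/5 ≈ 1060.8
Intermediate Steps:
d(Z) = (4 + Z)/(2*Z) (d(Z) = (4 + Z)/((2*Z)) = (4 + Z)*(1/(2*Z)) = (4 + Z)/(2*Z))
P(m) = (1 + m)*(m + (4 + m)/(2*m)) (P(m) = (m + (4 + m)/(2*m))*(m + 1) = (m + (4 + m)/(2*m))*(1 + m) = (1 + m)*(m + (4 + m)/(2*m)))
(-4*t(3))*(-5 + P(-5)*(-2)) = (-4*6)*(-5 + (5/2 + (-5)**2 + 2/(-5) + (3/2)*(-5))*(-2)) = -24*(-5 + (5/2 + 25 + 2*(-1/5) - 15/2)*(-2)) = -24*(-5 + (5/2 + 25 - 2/5 - 15/2)*(-2)) = -24*(-5 + (98/5)*(-2)) = -24*(-5 - 196/5) = -24*(-221/5) = 5304/5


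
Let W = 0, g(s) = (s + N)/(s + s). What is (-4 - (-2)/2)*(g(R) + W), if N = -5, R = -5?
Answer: -3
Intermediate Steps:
g(s) = (-5 + s)/(2*s) (g(s) = (s - 5)/(s + s) = (-5 + s)/((2*s)) = (-5 + s)*(1/(2*s)) = (-5 + s)/(2*s))
(-4 - (-2)/2)*(g(R) + W) = (-4 - (-2)/2)*((½)*(-5 - 5)/(-5) + 0) = (-4 - (-2)/2)*((½)*(-⅕)*(-10) + 0) = (-4 - 1*(-1))*(1 + 0) = (-4 + 1)*1 = -3*1 = -3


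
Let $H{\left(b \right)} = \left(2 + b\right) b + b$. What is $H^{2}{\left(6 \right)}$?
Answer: $2916$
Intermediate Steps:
$H{\left(b \right)} = b + b \left(2 + b\right)$ ($H{\left(b \right)} = b \left(2 + b\right) + b = b + b \left(2 + b\right)$)
$H^{2}{\left(6 \right)} = \left(6 \left(3 + 6\right)\right)^{2} = \left(6 \cdot 9\right)^{2} = 54^{2} = 2916$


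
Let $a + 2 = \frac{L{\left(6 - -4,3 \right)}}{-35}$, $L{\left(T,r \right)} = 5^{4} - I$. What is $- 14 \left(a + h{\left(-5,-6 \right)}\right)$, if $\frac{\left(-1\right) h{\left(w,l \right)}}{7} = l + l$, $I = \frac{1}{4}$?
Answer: $- \frac{8981}{10} \approx -898.1$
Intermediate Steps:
$I = \frac{1}{4} \approx 0.25$
$L{\left(T,r \right)} = \frac{2499}{4}$ ($L{\left(T,r \right)} = 5^{4} - \frac{1}{4} = 625 - \frac{1}{4} = \frac{2499}{4}$)
$a = - \frac{397}{20}$ ($a = -2 + \frac{2499}{4 \left(-35\right)} = -2 + \frac{2499}{4} \left(- \frac{1}{35}\right) = -2 - \frac{357}{20} = - \frac{397}{20} \approx -19.85$)
$h{\left(w,l \right)} = - 14 l$ ($h{\left(w,l \right)} = - 7 \left(l + l\right) = - 7 \cdot 2 l = - 14 l$)
$- 14 \left(a + h{\left(-5,-6 \right)}\right) = - 14 \left(- \frac{397}{20} - -84\right) = - 14 \left(- \frac{397}{20} + 84\right) = \left(-14\right) \frac{1283}{20} = - \frac{8981}{10}$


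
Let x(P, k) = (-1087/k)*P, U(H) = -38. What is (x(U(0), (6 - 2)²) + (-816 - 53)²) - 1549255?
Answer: -6332099/8 ≈ -7.9151e+5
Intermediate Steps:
x(P, k) = -1087*P/k
(x(U(0), (6 - 2)²) + (-816 - 53)²) - 1549255 = (-1087*(-38)/(6 - 2)² + (-816 - 53)²) - 1549255 = (-1087*(-38)/4² + (-869)²) - 1549255 = (-1087*(-38)/16 + 755161) - 1549255 = (-1087*(-38)*1/16 + 755161) - 1549255 = (20653/8 + 755161) - 1549255 = 6061941/8 - 1549255 = -6332099/8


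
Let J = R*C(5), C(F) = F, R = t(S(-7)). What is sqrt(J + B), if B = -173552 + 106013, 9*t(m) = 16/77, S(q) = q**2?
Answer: I*sqrt(3603942419)/231 ≈ 259.88*I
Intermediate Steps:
t(m) = 16/693 (t(m) = (16/77)/9 = (16*(1/77))/9 = (1/9)*(16/77) = 16/693)
R = 16/693 ≈ 0.023088
B = -67539
J = 80/693 (J = (16/693)*5 = 80/693 ≈ 0.11544)
sqrt(J + B) = sqrt(80/693 - 67539) = sqrt(-46804447/693) = I*sqrt(3603942419)/231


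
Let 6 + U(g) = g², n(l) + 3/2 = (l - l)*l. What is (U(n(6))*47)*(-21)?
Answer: 14805/4 ≈ 3701.3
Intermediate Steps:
n(l) = -3/2 (n(l) = -3/2 + (l - l)*l = -3/2 + 0*l = -3/2 + 0 = -3/2)
U(g) = -6 + g²
(U(n(6))*47)*(-21) = ((-6 + (-3/2)²)*47)*(-21) = ((-6 + 9/4)*47)*(-21) = -15/4*47*(-21) = -705/4*(-21) = 14805/4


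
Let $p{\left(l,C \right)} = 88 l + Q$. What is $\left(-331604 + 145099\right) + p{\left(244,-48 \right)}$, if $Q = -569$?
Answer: $-165602$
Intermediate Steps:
$p{\left(l,C \right)} = -569 + 88 l$ ($p{\left(l,C \right)} = 88 l - 569 = -569 + 88 l$)
$\left(-331604 + 145099\right) + p{\left(244,-48 \right)} = \left(-331604 + 145099\right) + \left(-569 + 88 \cdot 244\right) = -186505 + \left(-569 + 21472\right) = -186505 + 20903 = -165602$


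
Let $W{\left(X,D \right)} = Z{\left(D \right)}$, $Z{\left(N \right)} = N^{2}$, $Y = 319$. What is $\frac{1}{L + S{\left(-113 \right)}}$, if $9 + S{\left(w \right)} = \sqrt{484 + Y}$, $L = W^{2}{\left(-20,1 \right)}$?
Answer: $\frac{8}{739} + \frac{\sqrt{803}}{739} \approx 0.049171$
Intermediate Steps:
$W{\left(X,D \right)} = D^{2}$
$L = 1$ ($L = \left(1^{2}\right)^{2} = 1^{2} = 1$)
$S{\left(w \right)} = -9 + \sqrt{803}$ ($S{\left(w \right)} = -9 + \sqrt{484 + 319} = -9 + \sqrt{803}$)
$\frac{1}{L + S{\left(-113 \right)}} = \frac{1}{1 - \left(9 - \sqrt{803}\right)} = \frac{1}{-8 + \sqrt{803}}$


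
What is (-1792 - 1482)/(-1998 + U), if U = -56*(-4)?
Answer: 1637/887 ≈ 1.8455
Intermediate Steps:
U = 224
(-1792 - 1482)/(-1998 + U) = (-1792 - 1482)/(-1998 + 224) = -3274/(-1774) = -3274*(-1/1774) = 1637/887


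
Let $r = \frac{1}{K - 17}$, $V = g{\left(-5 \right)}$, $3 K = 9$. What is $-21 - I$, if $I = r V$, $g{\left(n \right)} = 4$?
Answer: $- \frac{145}{7} \approx -20.714$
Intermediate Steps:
$K = 3$ ($K = \frac{1}{3} \cdot 9 = 3$)
$V = 4$
$r = - \frac{1}{14}$ ($r = \frac{1}{3 - 17} = \frac{1}{-14} = - \frac{1}{14} \approx -0.071429$)
$I = - \frac{2}{7}$ ($I = \left(- \frac{1}{14}\right) 4 = - \frac{2}{7} \approx -0.28571$)
$-21 - I = -21 - - \frac{2}{7} = -21 + \frac{2}{7} = - \frac{145}{7}$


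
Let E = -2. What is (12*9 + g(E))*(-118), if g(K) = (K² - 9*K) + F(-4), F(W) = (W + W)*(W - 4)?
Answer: -22892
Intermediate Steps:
F(W) = 2*W*(-4 + W) (F(W) = (2*W)*(-4 + W) = 2*W*(-4 + W))
g(K) = 64 + K² - 9*K (g(K) = (K² - 9*K) + 2*(-4)*(-4 - 4) = (K² - 9*K) + 2*(-4)*(-8) = (K² - 9*K) + 64 = 64 + K² - 9*K)
(12*9 + g(E))*(-118) = (12*9 + (64 + (-2)² - 9*(-2)))*(-118) = (108 + (64 + 4 + 18))*(-118) = (108 + 86)*(-118) = 194*(-118) = -22892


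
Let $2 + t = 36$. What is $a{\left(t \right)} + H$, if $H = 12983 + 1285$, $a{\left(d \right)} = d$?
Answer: $14302$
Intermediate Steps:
$t = 34$ ($t = -2 + 36 = 34$)
$H = 14268$
$a{\left(t \right)} + H = 34 + 14268 = 14302$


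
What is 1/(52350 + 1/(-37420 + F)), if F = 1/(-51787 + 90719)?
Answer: 1456835439/76265335192718 ≈ 1.9102e-5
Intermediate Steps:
F = 1/38932 ≈ 2.5686e-5
1/(52350 + 1/(-37420 + F)) = 1/(52350 + 1/(-37420 + 1/38932)) = 1/(52350 + 1/(-1456835439/38932)) = 1/(52350 - 38932/1456835439) = 1/(76265335192718/1456835439) = 1456835439/76265335192718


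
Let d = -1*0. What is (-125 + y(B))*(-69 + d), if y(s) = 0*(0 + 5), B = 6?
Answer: 8625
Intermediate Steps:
d = 0
y(s) = 0 (y(s) = 0*5 = 0)
(-125 + y(B))*(-69 + d) = (-125 + 0)*(-69 + 0) = -125*(-69) = 8625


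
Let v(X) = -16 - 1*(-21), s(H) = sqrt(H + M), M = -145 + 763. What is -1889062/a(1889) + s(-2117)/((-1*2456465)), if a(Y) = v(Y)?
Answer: -1889062/5 - I*sqrt(1499)/2456465 ≈ -3.7781e+5 - 1.5761e-5*I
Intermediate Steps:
M = 618
s(H) = sqrt(618 + H) (s(H) = sqrt(H + 618) = sqrt(618 + H))
v(X) = 5 (v(X) = -16 + 21 = 5)
a(Y) = 5
-1889062/a(1889) + s(-2117)/((-1*2456465)) = -1889062/5 + sqrt(618 - 2117)/((-1*2456465)) = -1889062*1/5 + sqrt(-1499)/(-2456465) = -1889062/5 + (I*sqrt(1499))*(-1/2456465) = -1889062/5 - I*sqrt(1499)/2456465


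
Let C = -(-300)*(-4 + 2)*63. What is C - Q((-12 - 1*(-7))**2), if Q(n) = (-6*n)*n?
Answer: -34050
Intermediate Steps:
Q(n) = -6*n**2
C = -37800 (C = -(-300)*(-2)*63 = -60*10*63 = -600*63 = -37800)
C - Q((-12 - 1*(-7))**2) = -37800 - (-6)*((-12 - 1*(-7))**2)**2 = -37800 - (-6)*((-12 + 7)**2)**2 = -37800 - (-6)*((-5)**2)**2 = -37800 - (-6)*25**2 = -37800 - (-6)*625 = -37800 - 1*(-3750) = -37800 + 3750 = -34050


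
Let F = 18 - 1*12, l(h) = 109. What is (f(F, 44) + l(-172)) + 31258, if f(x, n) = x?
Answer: 31373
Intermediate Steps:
F = 6 (F = 18 - 12 = 6)
(f(F, 44) + l(-172)) + 31258 = (6 + 109) + 31258 = 115 + 31258 = 31373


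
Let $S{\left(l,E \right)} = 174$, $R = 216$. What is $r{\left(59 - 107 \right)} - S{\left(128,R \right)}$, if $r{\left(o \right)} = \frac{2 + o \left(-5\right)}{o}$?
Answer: $- \frac{4297}{24} \approx -179.04$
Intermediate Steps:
$r{\left(o \right)} = \frac{2 - 5 o}{o}$
$r{\left(59 - 107 \right)} - S{\left(128,R \right)} = \left(-5 + \frac{2}{59 - 107}\right) - 174 = \left(-5 + \frac{2}{-48}\right) - 174 = \left(-5 + 2 \left(- \frac{1}{48}\right)\right) - 174 = \left(-5 - \frac{1}{24}\right) - 174 = - \frac{121}{24} - 174 = - \frac{4297}{24}$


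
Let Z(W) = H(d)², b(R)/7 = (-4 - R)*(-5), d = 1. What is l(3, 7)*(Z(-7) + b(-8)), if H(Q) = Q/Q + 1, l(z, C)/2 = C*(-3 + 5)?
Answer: -3808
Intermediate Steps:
l(z, C) = 4*C (l(z, C) = 2*(C*(-3 + 5)) = 2*(C*2) = 2*(2*C) = 4*C)
H(Q) = 2 (H(Q) = 1 + 1 = 2)
b(R) = 140 + 35*R (b(R) = 7*((-4 - R)*(-5)) = 7*(20 + 5*R) = 140 + 35*R)
Z(W) = 4 (Z(W) = 2² = 4)
l(3, 7)*(Z(-7) + b(-8)) = (4*7)*(4 + (140 + 35*(-8))) = 28*(4 + (140 - 280)) = 28*(4 - 140) = 28*(-136) = -3808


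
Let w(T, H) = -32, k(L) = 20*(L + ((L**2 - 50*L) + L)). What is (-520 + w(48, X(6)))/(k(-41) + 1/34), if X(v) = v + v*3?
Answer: -6256/827107 ≈ -0.0075637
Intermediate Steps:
k(L) = -960*L + 20*L**2 (k(L) = 20*(L + (L**2 - 49*L)) = 20*(L**2 - 48*L) = -960*L + 20*L**2)
X(v) = 4*v (X(v) = v + 3*v = 4*v)
(-520 + w(48, X(6)))/(k(-41) + 1/34) = (-520 - 32)/(20*(-41)*(-48 - 41) + 1/34) = -552/(20*(-41)*(-89) + 1/34) = -552/(72980 + 1/34) = -552/2481321/34 = -552*34/2481321 = -6256/827107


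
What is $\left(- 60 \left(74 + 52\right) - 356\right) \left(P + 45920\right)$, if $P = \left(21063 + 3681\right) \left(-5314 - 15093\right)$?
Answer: $3996827093408$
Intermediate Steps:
$P = -504950808$ ($P = 24744 \left(-20407\right) = -504950808$)
$\left(- 60 \left(74 + 52\right) - 356\right) \left(P + 45920\right) = \left(- 60 \left(74 + 52\right) - 356\right) \left(-504950808 + 45920\right) = \left(\left(-60\right) 126 - 356\right) \left(-504904888\right) = \left(-7560 - 356\right) \left(-504904888\right) = \left(-7916\right) \left(-504904888\right) = 3996827093408$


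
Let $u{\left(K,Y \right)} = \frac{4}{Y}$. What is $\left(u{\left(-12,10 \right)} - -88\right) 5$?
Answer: $442$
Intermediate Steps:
$\left(u{\left(-12,10 \right)} - -88\right) 5 = \left(\frac{4}{10} - -88\right) 5 = \left(4 \cdot \frac{1}{10} + 88\right) 5 = \left(\frac{2}{5} + 88\right) 5 = \frac{442}{5} \cdot 5 = 442$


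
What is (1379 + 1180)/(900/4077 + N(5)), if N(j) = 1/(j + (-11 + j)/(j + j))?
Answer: 25502994/4465 ≈ 5711.8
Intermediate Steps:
N(j) = 1/(j + (-11 + j)/(2*j)) (N(j) = 1/(j + (-11 + j)/((2*j))) = 1/(j + (-11 + j)*(1/(2*j))) = 1/(j + (-11 + j)/(2*j)))
(1379 + 1180)/(900/4077 + N(5)) = (1379 + 1180)/(900/4077 + 2*5/(-11 + 5 + 2*5**2)) = 2559/(900*(1/4077) + 2*5/(-11 + 5 + 2*25)) = 2559/(100/453 + 2*5/(-11 + 5 + 50)) = 2559/(100/453 + 2*5/44) = 2559/(100/453 + 2*5*(1/44)) = 2559/(100/453 + 5/22) = 2559/(4465/9966) = 2559*(9966/4465) = 25502994/4465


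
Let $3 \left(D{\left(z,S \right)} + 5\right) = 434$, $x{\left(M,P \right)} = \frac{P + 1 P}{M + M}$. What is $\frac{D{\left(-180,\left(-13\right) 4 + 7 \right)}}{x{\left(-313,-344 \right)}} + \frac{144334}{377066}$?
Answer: $\frac{24800013695}{194566056} \approx 127.46$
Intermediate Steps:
$x{\left(M,P \right)} = \frac{P}{M}$ ($x{\left(M,P \right)} = \frac{P + P}{2 M} = 2 P \frac{1}{2 M} = \frac{P}{M}$)
$D{\left(z,S \right)} = \frac{419}{3}$ ($D{\left(z,S \right)} = -5 + \frac{1}{3} \cdot 434 = -5 + \frac{434}{3} = \frac{419}{3}$)
$\frac{D{\left(-180,\left(-13\right) 4 + 7 \right)}}{x{\left(-313,-344 \right)}} + \frac{144334}{377066} = \frac{419}{3 \left(- \frac{344}{-313}\right)} + \frac{144334}{377066} = \frac{419}{3 \left(\left(-344\right) \left(- \frac{1}{313}\right)\right)} + 144334 \cdot \frac{1}{377066} = \frac{419}{3 \cdot \frac{344}{313}} + \frac{72167}{188533} = \frac{419}{3} \cdot \frac{313}{344} + \frac{72167}{188533} = \frac{131147}{1032} + \frac{72167}{188533} = \frac{24800013695}{194566056}$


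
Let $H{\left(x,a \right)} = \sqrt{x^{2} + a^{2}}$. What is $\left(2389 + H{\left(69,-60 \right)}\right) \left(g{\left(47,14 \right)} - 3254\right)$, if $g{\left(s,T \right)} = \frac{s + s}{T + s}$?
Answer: $- \frac{473977600}{61} - \frac{595200 \sqrt{929}}{61} \approx -8.0675 \cdot 10^{6}$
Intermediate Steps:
$H{\left(x,a \right)} = \sqrt{a^{2} + x^{2}}$
$g{\left(s,T \right)} = \frac{2 s}{T + s}$
$\left(2389 + H{\left(69,-60 \right)}\right) \left(g{\left(47,14 \right)} - 3254\right) = \left(2389 + \sqrt{\left(-60\right)^{2} + 69^{2}}\right) \left(2 \cdot 47 \frac{1}{14 + 47} - 3254\right) = \left(2389 + \sqrt{3600 + 4761}\right) \left(2 \cdot 47 \cdot \frac{1}{61} - 3254\right) = \left(2389 + \sqrt{8361}\right) \left(2 \cdot 47 \cdot \frac{1}{61} - 3254\right) = \left(2389 + 3 \sqrt{929}\right) \left(\frac{94}{61} - 3254\right) = \left(2389 + 3 \sqrt{929}\right) \left(- \frac{198400}{61}\right) = - \frac{473977600}{61} - \frac{595200 \sqrt{929}}{61}$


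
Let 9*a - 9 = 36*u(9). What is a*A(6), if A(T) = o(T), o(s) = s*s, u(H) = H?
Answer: 1332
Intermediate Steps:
o(s) = s²
A(T) = T²
a = 37 (a = 1 + (36*9)/9 = 1 + (⅑)*324 = 1 + 36 = 37)
a*A(6) = 37*6² = 37*36 = 1332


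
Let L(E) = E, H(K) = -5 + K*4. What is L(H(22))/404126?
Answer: 83/404126 ≈ 0.00020538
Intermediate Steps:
H(K) = -5 + 4*K
L(H(22))/404126 = (-5 + 4*22)/404126 = (-5 + 88)*(1/404126) = 83*(1/404126) = 83/404126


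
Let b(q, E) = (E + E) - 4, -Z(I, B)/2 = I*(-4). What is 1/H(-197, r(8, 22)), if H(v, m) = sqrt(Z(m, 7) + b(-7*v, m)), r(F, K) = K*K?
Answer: sqrt(1209)/2418 ≈ 0.014380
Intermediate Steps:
Z(I, B) = 8*I (Z(I, B) = -2*I*(-4) = -(-8)*I = 8*I)
b(q, E) = -4 + 2*E (b(q, E) = 2*E - 4 = -4 + 2*E)
r(F, K) = K**2
H(v, m) = sqrt(-4 + 10*m) (H(v, m) = sqrt(8*m + (-4 + 2*m)) = sqrt(-4 + 10*m))
1/H(-197, r(8, 22)) = 1/(sqrt(-4 + 10*22**2)) = 1/(sqrt(-4 + 10*484)) = 1/(sqrt(-4 + 4840)) = 1/(sqrt(4836)) = 1/(2*sqrt(1209)) = sqrt(1209)/2418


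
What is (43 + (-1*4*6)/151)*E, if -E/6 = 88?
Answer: -3415632/151 ≈ -22620.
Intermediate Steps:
E = -528 (E = -6*88 = -528)
(43 + (-1*4*6)/151)*E = (43 + (-1*4*6)/151)*(-528) = (43 - 4*6*(1/151))*(-528) = (43 - 24*1/151)*(-528) = (43 - 24/151)*(-528) = (6469/151)*(-528) = -3415632/151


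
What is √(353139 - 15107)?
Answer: 4*√21127 ≈ 581.41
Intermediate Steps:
√(353139 - 15107) = √338032 = 4*√21127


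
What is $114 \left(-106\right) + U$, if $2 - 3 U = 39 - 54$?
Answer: $- \frac{36235}{3} \approx -12078.0$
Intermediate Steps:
$U = \frac{17}{3}$ ($U = \frac{2}{3} - \frac{39 - 54}{3} = \frac{2}{3} - -5 = \frac{2}{3} + 5 = \frac{17}{3} \approx 5.6667$)
$114 \left(-106\right) + U = 114 \left(-106\right) + \frac{17}{3} = -12084 + \frac{17}{3} = - \frac{36235}{3}$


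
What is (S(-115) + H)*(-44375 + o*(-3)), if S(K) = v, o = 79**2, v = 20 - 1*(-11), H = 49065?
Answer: -3097859408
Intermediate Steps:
v = 31 (v = 20 + 11 = 31)
o = 6241
S(K) = 31
(S(-115) + H)*(-44375 + o*(-3)) = (31 + 49065)*(-44375 + 6241*(-3)) = 49096*(-44375 - 18723) = 49096*(-63098) = -3097859408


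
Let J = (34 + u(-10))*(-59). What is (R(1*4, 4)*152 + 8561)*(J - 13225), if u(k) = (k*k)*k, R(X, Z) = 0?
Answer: 374706409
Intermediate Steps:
u(k) = k³ (u(k) = k²*k = k³)
J = 56994 (J = (34 + (-10)³)*(-59) = (34 - 1000)*(-59) = -966*(-59) = 56994)
(R(1*4, 4)*152 + 8561)*(J - 13225) = (0*152 + 8561)*(56994 - 13225) = (0 + 8561)*43769 = 8561*43769 = 374706409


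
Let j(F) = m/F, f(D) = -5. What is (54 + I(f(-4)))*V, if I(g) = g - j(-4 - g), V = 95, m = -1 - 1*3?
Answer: 5035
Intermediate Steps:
m = -4 (m = -1 - 3 = -4)
j(F) = -4/F
I(g) = g + 4/(-4 - g) (I(g) = g - (-4)/(-4 - g) = g + 4/(-4 - g))
(54 + I(f(-4)))*V = (54 + (-4 - 5*(4 - 5))/(4 - 5))*95 = (54 + (-4 - 5*(-1))/(-1))*95 = (54 - (-4 + 5))*95 = (54 - 1*1)*95 = (54 - 1)*95 = 53*95 = 5035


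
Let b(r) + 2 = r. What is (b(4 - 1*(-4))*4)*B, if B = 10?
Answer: 240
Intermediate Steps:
b(r) = -2 + r
(b(4 - 1*(-4))*4)*B = ((-2 + (4 - 1*(-4)))*4)*10 = ((-2 + (4 + 4))*4)*10 = ((-2 + 8)*4)*10 = (6*4)*10 = 24*10 = 240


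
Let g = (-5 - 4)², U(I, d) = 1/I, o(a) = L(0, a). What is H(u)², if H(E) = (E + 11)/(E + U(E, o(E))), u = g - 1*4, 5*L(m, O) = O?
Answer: 11478544/8791225 ≈ 1.3057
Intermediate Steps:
L(m, O) = O/5
o(a) = a/5
g = 81 (g = (-9)² = 81)
u = 77 (u = 81 - 1*4 = 81 - 4 = 77)
H(E) = (11 + E)/(E + 1/E) (H(E) = (E + 11)/(E + 1/E) = (11 + E)/(E + 1/E))
H(u)² = (77*(11 + 77)/(1 + 77²))² = (77*88/(1 + 5929))² = (77*88/5930)² = (77*(1/5930)*88)² = (3388/2965)² = 11478544/8791225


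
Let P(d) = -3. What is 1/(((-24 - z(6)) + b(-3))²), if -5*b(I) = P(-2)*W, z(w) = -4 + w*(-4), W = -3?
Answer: 25/121 ≈ 0.20661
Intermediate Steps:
z(w) = -4 - 4*w
b(I) = -9/5 (b(I) = -(-3)*(-3)/5 = -⅕*9 = -9/5)
1/(((-24 - z(6)) + b(-3))²) = 1/(((-24 - (-4 - 4*6)) - 9/5)²) = 1/(((-24 - (-4 - 24)) - 9/5)²) = 1/(((-24 - 1*(-28)) - 9/5)²) = 1/(((-24 + 28) - 9/5)²) = 1/((4 - 9/5)²) = 1/((11/5)²) = 1/(121/25) = 25/121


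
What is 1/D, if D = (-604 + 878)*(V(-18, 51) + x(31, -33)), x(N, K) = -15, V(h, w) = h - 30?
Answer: -1/17262 ≈ -5.7931e-5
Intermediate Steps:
V(h, w) = -30 + h
D = -17262 (D = (-604 + 878)*((-30 - 18) - 15) = 274*(-48 - 15) = 274*(-63) = -17262)
1/D = 1/(-17262) = -1/17262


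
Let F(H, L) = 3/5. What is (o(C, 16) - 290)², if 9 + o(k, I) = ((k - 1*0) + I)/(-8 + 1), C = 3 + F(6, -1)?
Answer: 2277081/25 ≈ 91083.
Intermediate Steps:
F(H, L) = ⅗ (F(H, L) = 3*(⅕) = ⅗)
C = 18/5 (C = 3 + ⅗ = 18/5 ≈ 3.6000)
o(k, I) = -9 - I/7 - k/7 (o(k, I) = -9 + ((k - 1*0) + I)/(-8 + 1) = -9 + ((k + 0) + I)/(-7) = -9 + (k + I)*(-⅐) = -9 + (I + k)*(-⅐) = -9 + (-I/7 - k/7) = -9 - I/7 - k/7)
(o(C, 16) - 290)² = ((-9 - ⅐*16 - ⅐*18/5) - 290)² = ((-9 - 16/7 - 18/35) - 290)² = (-59/5 - 290)² = (-1509/5)² = 2277081/25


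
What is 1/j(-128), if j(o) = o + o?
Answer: -1/256 ≈ -0.0039063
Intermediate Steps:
j(o) = 2*o
1/j(-128) = 1/(2*(-128)) = 1/(-256) = -1/256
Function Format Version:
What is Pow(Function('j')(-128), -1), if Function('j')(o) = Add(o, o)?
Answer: Rational(-1, 256) ≈ -0.0039063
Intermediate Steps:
Function('j')(o) = Mul(2, o)
Pow(Function('j')(-128), -1) = Pow(Mul(2, -128), -1) = Pow(-256, -1) = Rational(-1, 256)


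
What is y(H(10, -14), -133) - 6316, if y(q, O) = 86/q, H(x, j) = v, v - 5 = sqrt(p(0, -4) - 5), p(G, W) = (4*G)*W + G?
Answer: 2*(-3158*sqrt(5) + 15747*I)/(sqrt(5) - 5*I) ≈ -6301.7 - 6.4101*I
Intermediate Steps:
p(G, W) = G + 4*G*W (p(G, W) = 4*G*W + G = G + 4*G*W)
v = 5 + I*sqrt(5) (v = 5 + sqrt(0*(1 + 4*(-4)) - 5) = 5 + sqrt(0*(1 - 16) - 5) = 5 + sqrt(0*(-15) - 5) = 5 + sqrt(0 - 5) = 5 + sqrt(-5) = 5 + I*sqrt(5) ≈ 5.0 + 2.2361*I)
H(x, j) = 5 + I*sqrt(5)
y(H(10, -14), -133) - 6316 = 86/(5 + I*sqrt(5)) - 6316 = -6316 + 86/(5 + I*sqrt(5))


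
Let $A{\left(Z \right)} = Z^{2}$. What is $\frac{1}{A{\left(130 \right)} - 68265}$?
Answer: $- \frac{1}{51365} \approx -1.9469 \cdot 10^{-5}$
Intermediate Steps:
$\frac{1}{A{\left(130 \right)} - 68265} = \frac{1}{130^{2} - 68265} = \frac{1}{16900 - 68265} = \frac{1}{-51365} = - \frac{1}{51365}$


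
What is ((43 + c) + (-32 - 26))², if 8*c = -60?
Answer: 2025/4 ≈ 506.25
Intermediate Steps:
c = -15/2 (c = (⅛)*(-60) = -15/2 ≈ -7.5000)
((43 + c) + (-32 - 26))² = ((43 - 15/2) + (-32 - 26))² = (71/2 - 58)² = (-45/2)² = 2025/4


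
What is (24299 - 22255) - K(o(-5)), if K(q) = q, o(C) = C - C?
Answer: 2044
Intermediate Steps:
o(C) = 0
(24299 - 22255) - K(o(-5)) = (24299 - 22255) - 1*0 = 2044 + 0 = 2044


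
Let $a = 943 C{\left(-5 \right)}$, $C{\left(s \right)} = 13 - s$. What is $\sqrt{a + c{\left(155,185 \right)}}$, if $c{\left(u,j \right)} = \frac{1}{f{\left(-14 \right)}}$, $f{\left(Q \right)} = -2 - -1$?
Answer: $\sqrt{16973} \approx 130.28$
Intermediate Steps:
$a = 16974$ ($a = 943 \left(13 - -5\right) = 943 \left(13 + 5\right) = 943 \cdot 18 = 16974$)
$f{\left(Q \right)} = -1$ ($f{\left(Q \right)} = -2 + 1 = -1$)
$c{\left(u,j \right)} = -1$ ($c{\left(u,j \right)} = \frac{1}{-1} = -1$)
$\sqrt{a + c{\left(155,185 \right)}} = \sqrt{16974 - 1} = \sqrt{16973}$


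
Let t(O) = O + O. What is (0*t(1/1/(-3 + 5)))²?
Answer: 0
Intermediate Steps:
t(O) = 2*O
(0*t(1/1/(-3 + 5)))² = (0*(2*(1/1/(-3 + 5))))² = (0*(2*(1/1/2)))² = (0*(2*(1/(½))))² = (0*(2*(1*2)))² = (0*(2*2))² = (0*4)² = 0² = 0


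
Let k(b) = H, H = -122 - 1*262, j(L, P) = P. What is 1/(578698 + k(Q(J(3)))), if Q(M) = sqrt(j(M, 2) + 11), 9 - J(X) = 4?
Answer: 1/578314 ≈ 1.7292e-6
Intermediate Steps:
J(X) = 5 (J(X) = 9 - 1*4 = 9 - 4 = 5)
Q(M) = sqrt(13) (Q(M) = sqrt(2 + 11) = sqrt(13))
H = -384 (H = -122 - 262 = -384)
k(b) = -384
1/(578698 + k(Q(J(3)))) = 1/(578698 - 384) = 1/578314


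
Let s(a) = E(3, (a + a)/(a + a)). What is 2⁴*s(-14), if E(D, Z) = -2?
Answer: -32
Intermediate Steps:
s(a) = -2
2⁴*s(-14) = 2⁴*(-2) = 16*(-2) = -32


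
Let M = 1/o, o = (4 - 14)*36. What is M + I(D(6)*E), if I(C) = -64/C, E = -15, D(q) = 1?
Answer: 307/72 ≈ 4.2639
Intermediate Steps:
o = -360 (o = -10*36 = -360)
M = -1/360 (M = 1/(-360) = -1/360 ≈ -0.0027778)
M + I(D(6)*E) = -1/360 - 64/(1*(-15)) = -1/360 - 64/(-15) = -1/360 - 64*(-1/15) = -1/360 + 64/15 = 307/72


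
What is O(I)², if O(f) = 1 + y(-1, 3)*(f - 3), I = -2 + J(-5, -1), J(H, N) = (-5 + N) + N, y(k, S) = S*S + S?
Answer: 20449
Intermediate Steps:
y(k, S) = S + S² (y(k, S) = S² + S = S + S²)
J(H, N) = -5 + 2*N
I = -9 (I = -2 + (-5 + 2*(-1)) = -2 + (-5 - 2) = -2 - 7 = -9)
O(f) = -35 + 12*f (O(f) = 1 + (3*(1 + 3))*(f - 3) = 1 + (3*4)*(-3 + f) = 1 + 12*(-3 + f) = 1 + (-36 + 12*f) = -35 + 12*f)
O(I)² = (-35 + 12*(-9))² = (-35 - 108)² = (-143)² = 20449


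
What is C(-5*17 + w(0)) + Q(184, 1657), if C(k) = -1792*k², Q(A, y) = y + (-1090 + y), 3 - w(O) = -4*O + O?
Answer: -12047184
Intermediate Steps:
w(O) = 3 + 3*O (w(O) = 3 - (-4*O + O) = 3 - (-3)*O = 3 + 3*O)
Q(A, y) = -1090 + 2*y
C(-5*17 + w(0)) + Q(184, 1657) = -1792*(-5*17 + (3 + 3*0))² + (-1090 + 2*1657) = -1792*(-85 + (3 + 0))² + (-1090 + 3314) = -1792*(-85 + 3)² + 2224 = -1792*(-82)² + 2224 = -1792*6724 + 2224 = -12049408 + 2224 = -12047184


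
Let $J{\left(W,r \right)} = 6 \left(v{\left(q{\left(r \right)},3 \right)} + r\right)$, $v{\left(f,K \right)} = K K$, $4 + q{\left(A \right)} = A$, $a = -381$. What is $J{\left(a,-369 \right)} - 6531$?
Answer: $-8691$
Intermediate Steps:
$q{\left(A \right)} = -4 + A$
$v{\left(f,K \right)} = K^{2}$
$J{\left(W,r \right)} = 54 + 6 r$ ($J{\left(W,r \right)} = 6 \left(3^{2} + r\right) = 6 \left(9 + r\right) = 54 + 6 r$)
$J{\left(a,-369 \right)} - 6531 = \left(54 + 6 \left(-369\right)\right) - 6531 = \left(54 - 2214\right) - 6531 = -2160 - 6531 = -8691$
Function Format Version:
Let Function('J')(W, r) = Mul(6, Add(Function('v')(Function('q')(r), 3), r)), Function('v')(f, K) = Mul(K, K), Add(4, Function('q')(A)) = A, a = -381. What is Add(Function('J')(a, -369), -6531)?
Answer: -8691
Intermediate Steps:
Function('q')(A) = Add(-4, A)
Function('v')(f, K) = Pow(K, 2)
Function('J')(W, r) = Add(54, Mul(6, r)) (Function('J')(W, r) = Mul(6, Add(Pow(3, 2), r)) = Mul(6, Add(9, r)) = Add(54, Mul(6, r)))
Add(Function('J')(a, -369), -6531) = Add(Add(54, Mul(6, -369)), -6531) = Add(Add(54, -2214), -6531) = Add(-2160, -6531) = -8691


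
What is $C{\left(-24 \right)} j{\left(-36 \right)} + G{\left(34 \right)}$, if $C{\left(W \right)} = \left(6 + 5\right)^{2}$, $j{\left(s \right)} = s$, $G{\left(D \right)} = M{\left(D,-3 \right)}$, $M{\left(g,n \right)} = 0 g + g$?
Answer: $-4322$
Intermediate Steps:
$M{\left(g,n \right)} = g$ ($M{\left(g,n \right)} = 0 + g = g$)
$G{\left(D \right)} = D$
$C{\left(W \right)} = 121$ ($C{\left(W \right)} = 11^{2} = 121$)
$C{\left(-24 \right)} j{\left(-36 \right)} + G{\left(34 \right)} = 121 \left(-36\right) + 34 = -4356 + 34 = -4322$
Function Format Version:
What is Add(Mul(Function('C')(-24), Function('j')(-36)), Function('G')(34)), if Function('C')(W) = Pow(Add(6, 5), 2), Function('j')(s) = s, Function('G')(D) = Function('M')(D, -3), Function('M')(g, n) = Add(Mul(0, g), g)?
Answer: -4322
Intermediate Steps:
Function('M')(g, n) = g (Function('M')(g, n) = Add(0, g) = g)
Function('G')(D) = D
Function('C')(W) = 121 (Function('C')(W) = Pow(11, 2) = 121)
Add(Mul(Function('C')(-24), Function('j')(-36)), Function('G')(34)) = Add(Mul(121, -36), 34) = Add(-4356, 34) = -4322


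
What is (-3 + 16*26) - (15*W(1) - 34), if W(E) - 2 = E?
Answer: 402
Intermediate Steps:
W(E) = 2 + E
(-3 + 16*26) - (15*W(1) - 34) = (-3 + 16*26) - (15*(2 + 1) - 34) = (-3 + 416) - (15*3 - 34) = 413 - (45 - 34) = 413 - 1*11 = 413 - 11 = 402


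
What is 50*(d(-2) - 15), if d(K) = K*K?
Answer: -550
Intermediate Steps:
d(K) = K**2
50*(d(-2) - 15) = 50*((-2)**2 - 15) = 50*(4 - 15) = 50*(-11) = -550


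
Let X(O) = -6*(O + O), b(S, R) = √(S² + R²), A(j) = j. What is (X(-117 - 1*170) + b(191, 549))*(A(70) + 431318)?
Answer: 1485700272 + 431388*√337882 ≈ 1.7365e+9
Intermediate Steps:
b(S, R) = √(R² + S²)
X(O) = -12*O
(X(-117 - 1*170) + b(191, 549))*(A(70) + 431318) = (-12*(-117 - 1*170) + √(549² + 191²))*(70 + 431318) = (-12*(-117 - 170) + √(301401 + 36481))*431388 = (-12*(-287) + √337882)*431388 = (3444 + √337882)*431388 = 1485700272 + 431388*√337882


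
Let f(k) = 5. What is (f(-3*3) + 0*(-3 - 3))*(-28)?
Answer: -140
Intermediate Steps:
(f(-3*3) + 0*(-3 - 3))*(-28) = (5 + 0*(-3 - 3))*(-28) = (5 + 0*(-6))*(-28) = (5 + 0)*(-28) = 5*(-28) = -140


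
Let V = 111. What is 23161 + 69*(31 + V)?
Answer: 32959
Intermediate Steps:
23161 + 69*(31 + V) = 23161 + 69*(31 + 111) = 23161 + 69*142 = 23161 + 9798 = 32959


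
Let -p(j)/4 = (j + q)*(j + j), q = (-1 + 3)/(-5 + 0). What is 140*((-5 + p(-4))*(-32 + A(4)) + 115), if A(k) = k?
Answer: 587636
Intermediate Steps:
q = -⅖ (q = 2/(-5) = 2*(-⅕) = -⅖ ≈ -0.40000)
p(j) = -8*j*(-⅖ + j) (p(j) = -4*(j - ⅖)*(j + j) = -4*(-⅖ + j)*2*j = -8*j*(-⅖ + j))
140*((-5 + p(-4))*(-32 + A(4)) + 115) = 140*((-5 + (8/5)*(-4)*(2 - 5*(-4)))*(-32 + 4) + 115) = 140*((-5 + (8/5)*(-4)*(2 + 20))*(-28) + 115) = 140*((-5 + (8/5)*(-4)*22)*(-28) + 115) = 140*((-5 - 704/5)*(-28) + 115) = 140*(-729/5*(-28) + 115) = 140*(20412/5 + 115) = 140*(20987/5) = 587636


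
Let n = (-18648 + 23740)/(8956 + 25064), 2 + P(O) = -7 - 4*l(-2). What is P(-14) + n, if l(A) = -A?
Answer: -143312/8505 ≈ -16.850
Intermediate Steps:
P(O) = -17 (P(O) = -2 + (-7 - (-4)*(-2)) = -2 + (-7 - 4*2) = -2 + (-7 - 8) = -2 - 15 = -17)
n = 1273/8505 (n = 5092/34020 = 5092*(1/34020) = 1273/8505 ≈ 0.14968)
P(-14) + n = -17 + 1273/8505 = -143312/8505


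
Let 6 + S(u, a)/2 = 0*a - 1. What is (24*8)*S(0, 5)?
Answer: -2688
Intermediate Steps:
S(u, a) = -14 (S(u, a) = -12 + 2*(0*a - 1) = -12 + 2*(0 - 1) = -12 + 2*(-1) = -12 - 2 = -14)
(24*8)*S(0, 5) = (24*8)*(-14) = 192*(-14) = -2688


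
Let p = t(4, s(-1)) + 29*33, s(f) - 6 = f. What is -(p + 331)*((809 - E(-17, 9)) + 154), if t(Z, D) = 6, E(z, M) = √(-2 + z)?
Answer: -1246122 + 1294*I*√19 ≈ -1.2461e+6 + 5640.4*I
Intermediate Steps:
s(f) = 6 + f
p = 963 (p = 6 + 29*33 = 6 + 957 = 963)
-(p + 331)*((809 - E(-17, 9)) + 154) = -(963 + 331)*((809 - √(-2 - 17)) + 154) = -1294*((809 - √(-19)) + 154) = -1294*((809 - I*√19) + 154) = -1294*(963 - I*√19) = -(1246122 - 1294*I*√19) = -1246122 + 1294*I*√19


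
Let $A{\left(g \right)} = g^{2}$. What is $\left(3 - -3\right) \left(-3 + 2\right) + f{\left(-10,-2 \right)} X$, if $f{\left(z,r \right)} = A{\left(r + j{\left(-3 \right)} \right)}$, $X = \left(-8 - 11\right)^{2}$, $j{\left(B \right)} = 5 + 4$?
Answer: $17683$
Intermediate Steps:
$j{\left(B \right)} = 9$
$X = 361$ ($X = \left(-19\right)^{2} = 361$)
$f{\left(z,r \right)} = \left(9 + r\right)^{2}$ ($f{\left(z,r \right)} = \left(r + 9\right)^{2} = \left(9 + r\right)^{2}$)
$\left(3 - -3\right) \left(-3 + 2\right) + f{\left(-10,-2 \right)} X = \left(3 - -3\right) \left(-3 + 2\right) + \left(9 - 2\right)^{2} \cdot 361 = \left(3 + 3\right) \left(-1\right) + 7^{2} \cdot 361 = 6 \left(-1\right) + 49 \cdot 361 = -6 + 17689 = 17683$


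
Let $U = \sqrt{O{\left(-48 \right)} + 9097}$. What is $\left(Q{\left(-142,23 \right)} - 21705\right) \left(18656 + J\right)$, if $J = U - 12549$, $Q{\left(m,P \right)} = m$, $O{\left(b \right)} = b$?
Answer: $-133419629 - 21847 \sqrt{9049} \approx -1.355 \cdot 10^{8}$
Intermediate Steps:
$U = \sqrt{9049}$ ($U = \sqrt{-48 + 9097} = \sqrt{9049} \approx 95.126$)
$J = -12549 + \sqrt{9049}$ ($J = \sqrt{9049} - 12549 = -12549 + \sqrt{9049} \approx -12454.0$)
$\left(Q{\left(-142,23 \right)} - 21705\right) \left(18656 + J\right) = \left(-142 - 21705\right) \left(18656 - \left(12549 - \sqrt{9049}\right)\right) = \left(-142 - 21705\right) \left(6107 + \sqrt{9049}\right) = - 21847 \left(6107 + \sqrt{9049}\right) = -133419629 - 21847 \sqrt{9049}$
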